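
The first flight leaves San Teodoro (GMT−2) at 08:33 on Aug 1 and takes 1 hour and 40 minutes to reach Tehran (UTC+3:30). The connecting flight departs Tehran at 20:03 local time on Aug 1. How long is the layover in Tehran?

Convert departure to UTC: 08:33 + 2:00 = 10:33 UTC on Aug 1.
Add 1 hour 40 minutes flight time → 12:13 UTC.
Tehran is UTC+3:30, so local arrival = 12:13 + 3:30 = 15:43 on Aug 1.
Layover = 20:03 − 15:43 = 4 hours 20 minutes.

4 hours 20 minutes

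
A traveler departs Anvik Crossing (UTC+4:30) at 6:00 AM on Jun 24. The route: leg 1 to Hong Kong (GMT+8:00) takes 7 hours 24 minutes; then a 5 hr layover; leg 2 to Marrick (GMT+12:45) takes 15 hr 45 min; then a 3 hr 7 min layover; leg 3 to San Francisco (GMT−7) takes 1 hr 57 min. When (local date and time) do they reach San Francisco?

3:43 AM on June 25

Convert departure to UTC: 6:00 AM − 4:30 = 1:30 AM UTC on Jun 24.
Add 7 hours and 24 minutes leg 1 → 8:54 AM UTC.
Add 5 hours layover in Hong Kong → 1:54 PM UTC.
Add 15 hours and 45 minutes leg 2 → 5:39 AM UTC (Jun 25).
Add 3 hours and 7 minutes layover in Marrick → 8:46 AM UTC.
Add 1 hour 57 minutes leg 3 → 10:43 AM UTC.
San Francisco is UTC−7:00, so local arrival = 10:43 AM − 7:00 = 3:43 AM on Jun 25.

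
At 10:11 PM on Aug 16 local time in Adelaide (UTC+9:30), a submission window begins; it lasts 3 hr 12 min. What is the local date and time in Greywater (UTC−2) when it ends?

Convert start to UTC: 10:11 PM − 9:30 = 12:41 PM UTC on Aug 16.
Add 3 hours 12 minutes duration → 3:53 PM UTC.
Greywater is UTC−2:00, so local end time = 3:53 PM − 2:00 = 1:53 PM on Aug 16.

1:53 PM on Aug 16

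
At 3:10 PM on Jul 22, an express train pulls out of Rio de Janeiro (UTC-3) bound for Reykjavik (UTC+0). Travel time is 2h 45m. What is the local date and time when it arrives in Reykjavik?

8:55 PM on July 22

Convert departure to UTC: 3:10 PM + 3:00 = 6:10 PM UTC on Jul 22.
Add 2 hours and 45 minutes travel time → 8:55 PM UTC.
Reykjavik is UTC+0, so local arrival is the same: 8:55 PM on Jul 22.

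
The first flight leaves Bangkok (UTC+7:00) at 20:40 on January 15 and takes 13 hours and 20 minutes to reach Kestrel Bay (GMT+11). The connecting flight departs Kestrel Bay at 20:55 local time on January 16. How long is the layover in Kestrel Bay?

6 hours 55 minutes

Convert departure to UTC: 20:40 − 7:00 = 13:40 UTC on Jan 15.
Add 13 hours 20 minutes flight time → 03:00 UTC (Jan 16).
Kestrel Bay is UTC+11:00, so local arrival = 03:00 + 11:00 = 14:00 on Jan 16.
Layover = 20:55 − 14:00 = 6 hours 55 minutes.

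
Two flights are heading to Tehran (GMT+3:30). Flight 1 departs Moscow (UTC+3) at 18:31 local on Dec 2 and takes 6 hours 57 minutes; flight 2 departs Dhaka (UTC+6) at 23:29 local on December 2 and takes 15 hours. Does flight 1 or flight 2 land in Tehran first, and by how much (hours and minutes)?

the first, by 10 hours 1 minute

Flight 1 in UTC: 18:31 − 3:00 = 15:31 on Dec 2.
+6 hours 57 minutes → arrive 22:28 UTC on Dec 2.
Flight 2 in UTC: 23:29 − 6:00 = 17:29 on Dec 2.
+15 hours → arrive 08:29 UTC on Dec 3.
Flight 1 lands earlier by 10 hours 1 minute.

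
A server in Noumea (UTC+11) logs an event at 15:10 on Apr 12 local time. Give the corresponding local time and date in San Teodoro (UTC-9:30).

In UTC: 15:10 − 11:00 = 04:10 on Apr 12.
San Teodoro is UTC−9:30: 04:10 − 9:30 = 18:40 on Apr 11.

18:40 on April 11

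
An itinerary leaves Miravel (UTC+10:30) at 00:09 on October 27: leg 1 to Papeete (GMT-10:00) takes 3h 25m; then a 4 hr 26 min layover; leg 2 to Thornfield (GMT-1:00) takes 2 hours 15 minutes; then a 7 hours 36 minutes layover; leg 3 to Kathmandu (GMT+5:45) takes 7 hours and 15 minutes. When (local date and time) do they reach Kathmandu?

20:21 on Oct 27

Convert departure to UTC: 00:09 − 10:30 = 13:39 UTC on Oct 26.
Add 3 hours and 25 minutes leg 1 → 17:04 UTC.
Add 4 hours 26 minutes layover in Papeete → 21:30 UTC.
Add 2 hours 15 minutes leg 2 → 23:45 UTC.
Add 7 hours 36 minutes layover in Thornfield → 07:21 UTC (Oct 27).
Add 7 hours 15 minutes leg 3 → 14:36 UTC.
Kathmandu is UTC+5:45, so local arrival = 14:36 + 5:45 = 20:21 on Oct 27.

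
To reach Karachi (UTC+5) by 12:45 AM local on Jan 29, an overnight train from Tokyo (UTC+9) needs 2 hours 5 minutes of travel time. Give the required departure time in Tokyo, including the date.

Target arrival in UTC: 12:45 AM − 5:00 = 7:45 PM on Jan 28.
Subtract 2 hours 5 minutes → departure 5:40 PM UTC on Jan 28.
Tokyo is UTC+9:00: 5:40 PM + 9:00 = 2:40 AM on Jan 29.

2:40 AM on January 29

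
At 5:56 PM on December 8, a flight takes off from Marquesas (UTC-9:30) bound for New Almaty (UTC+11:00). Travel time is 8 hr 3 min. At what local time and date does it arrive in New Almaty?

10:29 PM on December 9

New Almaty is 20:30 ahead of Marquesas.
After 8 hours and 3 minutes it is 1:59 AM (Dec 9) in Marquesas.
Shift by the zone difference: 1:59 AM + 20:30 = 10:29 PM on Dec 9 in New Almaty.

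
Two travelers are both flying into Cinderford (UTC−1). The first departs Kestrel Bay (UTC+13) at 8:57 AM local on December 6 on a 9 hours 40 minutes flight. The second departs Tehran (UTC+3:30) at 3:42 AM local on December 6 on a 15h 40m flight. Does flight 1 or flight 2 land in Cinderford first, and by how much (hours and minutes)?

Flight 1 in UTC: 8:57 AM − 13:00 = 7:57 PM on Dec 5.
+9 hours and 40 minutes → arrive 5:37 AM UTC on Dec 6.
Flight 2 in UTC: 3:42 AM − 3:30 = 12:12 AM on Dec 6.
+15 hours 40 minutes → arrive 3:52 PM UTC on Dec 6.
Flight 1 lands earlier by 10 hours 15 minutes.

the first, by 10 hours 15 minutes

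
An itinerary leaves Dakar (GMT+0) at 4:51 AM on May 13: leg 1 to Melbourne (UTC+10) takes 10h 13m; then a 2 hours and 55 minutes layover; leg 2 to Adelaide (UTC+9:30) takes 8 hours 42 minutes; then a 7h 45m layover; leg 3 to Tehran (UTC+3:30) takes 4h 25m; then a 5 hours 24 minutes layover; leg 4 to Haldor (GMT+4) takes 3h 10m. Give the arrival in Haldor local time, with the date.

3:25 AM on May 15

Dakar is at UTC+0, so departure is already 4:51 AM UTC on May 13.
Add 10 hours and 13 minutes leg 1 → 3:04 PM UTC.
Add 2 hours 55 minutes layover in Melbourne → 5:59 PM UTC.
Add 8 hours and 42 minutes leg 2 → 2:41 AM UTC (May 14).
Add 7 hours 45 minutes layover in Adelaide → 10:26 AM UTC.
Add 4 hours and 25 minutes leg 3 → 2:51 PM UTC.
Add 5 hours and 24 minutes layover in Tehran → 8:15 PM UTC.
Add 3 hours and 10 minutes leg 4 → 11:25 PM UTC.
Haldor is UTC+4:00, so local arrival = 11:25 PM + 4:00 = 3:25 AM on May 15.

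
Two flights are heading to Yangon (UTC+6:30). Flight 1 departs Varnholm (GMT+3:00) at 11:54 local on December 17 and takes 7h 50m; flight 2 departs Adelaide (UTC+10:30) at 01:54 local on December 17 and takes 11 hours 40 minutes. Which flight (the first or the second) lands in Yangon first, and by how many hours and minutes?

Flight 1 in UTC: 11:54 − 3:00 = 08:54 on Dec 17.
+7 hours 50 minutes → arrive 16:44 UTC on Dec 17.
Flight 2 in UTC: 01:54 − 10:30 = 15:24 on Dec 16.
+11 hours 40 minutes → arrive 03:04 UTC on Dec 17.
Flight 2 lands earlier by 13 hours 40 minutes.

the second, by 13 hours 40 minutes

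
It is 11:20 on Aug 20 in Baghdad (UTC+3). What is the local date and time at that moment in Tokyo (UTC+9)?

In UTC: 11:20 − 3:00 = 08:20 on Aug 20.
Tokyo is UTC+9:00: 08:20 + 9:00 = 17:20 on Aug 20.

17:20 on August 20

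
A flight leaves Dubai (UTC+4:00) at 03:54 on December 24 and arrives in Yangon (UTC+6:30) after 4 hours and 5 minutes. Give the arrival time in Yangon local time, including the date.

Convert departure to UTC: 03:54 − 4:00 = 23:54 UTC on Dec 23.
Add 4 hours 5 minutes travel time → 03:59 UTC (Dec 24).
Yangon is UTC+6:30, so local arrival = 03:59 + 6:30 = 10:29 on Dec 24.

10:29 on December 24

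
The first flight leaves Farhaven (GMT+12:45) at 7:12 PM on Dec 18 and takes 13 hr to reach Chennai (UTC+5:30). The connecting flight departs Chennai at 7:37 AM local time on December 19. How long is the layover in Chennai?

Convert departure to UTC: 7:12 PM − 12:45 = 6:27 AM UTC on Dec 18.
Add 13 hours flight time → 7:27 PM UTC.
Chennai is UTC+5:30, so local arrival = 7:27 PM + 5:30 = 12:57 AM on Dec 19.
Layover = 7:37 AM − 12:57 AM = 6 hours 40 minutes.

6 hours 40 minutes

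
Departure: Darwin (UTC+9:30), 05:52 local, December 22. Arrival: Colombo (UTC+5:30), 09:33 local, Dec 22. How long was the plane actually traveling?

7 hours 41 minutes

Departure in UTC: 05:52 − 9:30 = 20:22 on Dec 21.
Arrival in UTC: 09:33 − 5:30 = 04:03 on Dec 22.
Elapsed = 04:03 − 20:22 (+1 day) = 7 hours 41 minutes.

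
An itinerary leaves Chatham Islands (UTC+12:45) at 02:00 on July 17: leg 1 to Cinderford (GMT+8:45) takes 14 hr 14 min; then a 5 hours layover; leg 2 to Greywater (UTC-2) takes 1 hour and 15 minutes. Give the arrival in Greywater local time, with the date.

07:44 on July 17

Convert departure to UTC: 02:00 − 12:45 = 13:15 UTC on Jul 16.
Add 14 hours 14 minutes leg 1 → 03:29 UTC (Jul 17).
Add 5 hours layover in Cinderford → 08:29 UTC.
Add 1 hour and 15 minutes leg 2 → 09:44 UTC.
Greywater is UTC−2:00, so local arrival = 09:44 − 2:00 = 07:44 on Jul 17.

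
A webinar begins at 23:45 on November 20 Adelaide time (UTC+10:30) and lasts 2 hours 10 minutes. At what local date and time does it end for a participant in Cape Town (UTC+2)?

Convert start to UTC: 23:45 − 10:30 = 13:15 UTC on Nov 20.
Add 2 hours 10 minutes duration → 15:25 UTC.
Cape Town is UTC+2:00, so local end time = 15:25 + 2:00 = 17:25 on Nov 20.

17:25 on Nov 20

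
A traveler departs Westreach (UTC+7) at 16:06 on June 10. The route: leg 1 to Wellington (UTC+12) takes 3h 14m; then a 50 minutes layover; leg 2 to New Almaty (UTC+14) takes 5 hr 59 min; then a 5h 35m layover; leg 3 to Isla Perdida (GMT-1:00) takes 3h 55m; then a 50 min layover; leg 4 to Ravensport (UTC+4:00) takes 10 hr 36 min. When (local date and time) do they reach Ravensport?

20:05 on June 11

Convert departure to UTC: 16:06 − 7:00 = 09:06 UTC on Jun 10.
Add 3 hours and 14 minutes leg 1 → 12:20 UTC.
Add 50 minutes layover in Wellington → 13:10 UTC.
Add 5 hours 59 minutes leg 2 → 19:09 UTC.
Add 5 hours 35 minutes layover in New Almaty → 00:44 UTC (Jun 11).
Add 3 hours 55 minutes leg 3 → 04:39 UTC.
Add 50 minutes layover in Isla Perdida → 05:29 UTC.
Add 10 hours 36 minutes leg 4 → 16:05 UTC.
Ravensport is UTC+4:00, so local arrival = 16:05 + 4:00 = 20:05 on Jun 11.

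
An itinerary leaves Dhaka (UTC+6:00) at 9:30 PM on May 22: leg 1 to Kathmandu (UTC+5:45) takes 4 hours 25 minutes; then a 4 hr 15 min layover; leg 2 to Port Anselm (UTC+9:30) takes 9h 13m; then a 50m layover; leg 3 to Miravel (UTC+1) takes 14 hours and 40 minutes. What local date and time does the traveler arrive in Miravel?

Convert departure to UTC: 9:30 PM − 6:00 = 3:30 PM UTC on May 22.
Add 4 hours and 25 minutes leg 1 → 7:55 PM UTC.
Add 4 hours and 15 minutes layover in Kathmandu → 12:10 AM UTC (May 23).
Add 9 hours and 13 minutes leg 2 → 9:23 AM UTC.
Add 50 minutes layover in Port Anselm → 10:13 AM UTC.
Add 14 hours 40 minutes leg 3 → 12:53 AM UTC (May 24).
Miravel is UTC+1:00, so local arrival = 12:53 AM + 1:00 = 1:53 AM on May 24.

1:53 AM on May 24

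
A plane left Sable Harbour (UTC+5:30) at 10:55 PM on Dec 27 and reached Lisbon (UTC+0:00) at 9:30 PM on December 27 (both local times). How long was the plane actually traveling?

4 hours 5 minutes

Lisbon is 5:30 behind Sable Harbour.
Clock-face elapsed time (ignoring zones) is −1 hour 25 minutes.
Actual elapsed = −1 hour 25 minutes + 5:30 = 4 hours 5 minutes.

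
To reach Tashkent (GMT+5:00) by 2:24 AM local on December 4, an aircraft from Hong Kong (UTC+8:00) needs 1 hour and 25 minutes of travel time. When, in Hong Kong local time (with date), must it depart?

Target arrival in UTC: 2:24 AM − 5:00 = 9:24 PM on Dec 3.
Subtract 1 hour and 25 minutes → departure 7:59 PM UTC on Dec 3.
Hong Kong is UTC+8:00: 7:59 PM + 8:00 = 3:59 AM on Dec 4.

3:59 AM on Dec 4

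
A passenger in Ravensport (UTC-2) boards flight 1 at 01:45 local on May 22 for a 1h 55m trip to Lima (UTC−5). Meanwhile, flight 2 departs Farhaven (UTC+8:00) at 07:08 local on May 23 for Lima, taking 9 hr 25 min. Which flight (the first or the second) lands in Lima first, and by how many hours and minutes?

the first, by 26 hours 53 minutes

Flight 1 in UTC: 01:45 + 2:00 = 03:45 on May 22.
+1 hour 55 minutes → arrive 05:40 UTC on May 22.
Flight 2 in UTC: 07:08 − 8:00 = 23:08 on May 22.
+9 hours 25 minutes → arrive 08:33 UTC on May 23.
Flight 1 lands earlier by 26 hours 53 minutes.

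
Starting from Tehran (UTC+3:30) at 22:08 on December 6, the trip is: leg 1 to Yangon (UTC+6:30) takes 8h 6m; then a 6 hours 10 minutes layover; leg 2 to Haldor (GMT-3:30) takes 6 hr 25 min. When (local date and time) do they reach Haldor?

11:49 on Dec 7

Convert departure to UTC: 22:08 − 3:30 = 18:38 UTC on Dec 6.
Add 8 hours 6 minutes leg 1 → 02:44 UTC (Dec 7).
Add 6 hours and 10 minutes layover in Yangon → 08:54 UTC.
Add 6 hours and 25 minutes leg 2 → 15:19 UTC.
Haldor is UTC−3:30, so local arrival = 15:19 − 3:30 = 11:49 on Dec 7.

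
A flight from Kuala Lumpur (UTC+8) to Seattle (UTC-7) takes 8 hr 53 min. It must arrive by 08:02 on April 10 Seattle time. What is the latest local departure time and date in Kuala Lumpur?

Target arrival in UTC: 08:02 + 7:00 = 15:02 on Apr 10.
Subtract 8 hours and 53 minutes → departure 06:09 UTC on Apr 10.
Kuala Lumpur is UTC+8:00: 06:09 + 8:00 = 14:09 on Apr 10.

14:09 on Apr 10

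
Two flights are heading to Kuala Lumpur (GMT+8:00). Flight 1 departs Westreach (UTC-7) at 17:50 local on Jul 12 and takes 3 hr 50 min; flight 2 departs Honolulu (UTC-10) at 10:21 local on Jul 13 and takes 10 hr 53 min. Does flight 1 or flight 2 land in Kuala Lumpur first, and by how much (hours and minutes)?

Flight 1 in UTC: 17:50 + 7:00 = 00:50 on Jul 13.
+3 hours and 50 minutes → arrive 04:40 UTC on Jul 13.
Flight 2 in UTC: 10:21 + 10:00 = 20:21 on Jul 13.
+10 hours 53 minutes → arrive 07:14 UTC on Jul 14.
Flight 1 lands earlier by 26 hours 34 minutes.

the first, by 26 hours 34 minutes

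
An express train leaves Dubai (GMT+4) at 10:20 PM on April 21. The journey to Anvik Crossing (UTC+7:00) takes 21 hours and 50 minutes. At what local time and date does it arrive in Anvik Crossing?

11:10 PM on April 22

Convert departure to UTC: 10:20 PM − 4:00 = 6:20 PM UTC on Apr 21.
Add 21 hours and 50 minutes travel time → 4:10 PM UTC (Apr 22).
Anvik Crossing is UTC+7:00, so local arrival = 4:10 PM + 7:00 = 11:10 PM on Apr 22.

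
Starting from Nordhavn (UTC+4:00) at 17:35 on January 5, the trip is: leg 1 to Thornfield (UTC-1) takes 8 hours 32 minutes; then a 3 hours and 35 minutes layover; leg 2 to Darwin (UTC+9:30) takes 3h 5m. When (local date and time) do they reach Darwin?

14:17 on January 6

Convert departure to UTC: 17:35 − 4:00 = 13:35 UTC on Jan 5.
Add 8 hours and 32 minutes leg 1 → 22:07 UTC.
Add 3 hours 35 minutes layover in Thornfield → 01:42 UTC (Jan 6).
Add 3 hours 5 minutes leg 2 → 04:47 UTC.
Darwin is UTC+9:30, so local arrival = 04:47 + 9:30 = 14:17 on Jan 6.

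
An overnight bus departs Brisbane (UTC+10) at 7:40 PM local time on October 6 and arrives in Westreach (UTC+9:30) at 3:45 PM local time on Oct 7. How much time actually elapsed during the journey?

Departure in UTC: 7:40 PM − 10:00 = 9:40 AM on Oct 6.
Arrival in UTC: 3:45 PM − 9:30 = 6:15 AM on Oct 7.
Elapsed = 6:15 AM − 9:40 AM (+1 day) = 20 hours 35 minutes.

20 hours 35 minutes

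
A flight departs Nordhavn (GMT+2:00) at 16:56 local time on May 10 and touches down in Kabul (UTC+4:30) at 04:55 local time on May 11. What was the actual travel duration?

Kabul is 2:30 ahead of Nordhavn.
Clock-face elapsed time (ignoring zones) is 11 hours 59 minutes.
Actual elapsed = 11 hours 59 minutes − 2:30 = 9 hours 29 minutes.

9 hours 29 minutes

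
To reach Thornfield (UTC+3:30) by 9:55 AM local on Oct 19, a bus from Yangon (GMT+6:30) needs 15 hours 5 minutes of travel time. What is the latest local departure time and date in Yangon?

9:50 PM on October 18

Target arrival in UTC: 9:55 AM − 3:30 = 6:25 AM on Oct 19.
Subtract 15 hours and 5 minutes → departure 3:20 PM UTC on Oct 18.
Yangon is UTC+6:30: 3:20 PM + 6:30 = 9:50 PM on Oct 18.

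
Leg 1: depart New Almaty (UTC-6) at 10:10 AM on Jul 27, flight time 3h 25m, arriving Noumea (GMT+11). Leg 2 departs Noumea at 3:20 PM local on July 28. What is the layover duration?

8 hours 45 minutes

Convert departure to UTC: 10:10 AM + 6:00 = 4:10 PM UTC on Jul 27.
Add 3 hours and 25 minutes flight time → 7:35 PM UTC.
Noumea is UTC+11:00, so local arrival = 7:35 PM + 11:00 = 6:35 AM on Jul 28.
Layover = 3:20 PM − 6:35 AM = 8 hours 45 minutes.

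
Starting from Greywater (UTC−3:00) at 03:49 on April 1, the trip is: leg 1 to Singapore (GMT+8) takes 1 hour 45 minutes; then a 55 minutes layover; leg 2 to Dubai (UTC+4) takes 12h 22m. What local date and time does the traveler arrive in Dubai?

01:51 on April 2

Convert departure to UTC: 03:49 + 3:00 = 06:49 UTC on Apr 1.
Add 1 hour and 45 minutes leg 1 → 08:34 UTC.
Add 55 minutes layover in Singapore → 09:29 UTC.
Add 12 hours and 22 minutes leg 2 → 21:51 UTC.
Dubai is UTC+4:00, so local arrival = 21:51 + 4:00 = 01:51 on Apr 2.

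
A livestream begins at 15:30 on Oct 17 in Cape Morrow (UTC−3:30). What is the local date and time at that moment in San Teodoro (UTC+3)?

In UTC: 15:30 + 3:30 = 19:00 on Oct 17.
San Teodoro is UTC+3:00: 19:00 + 3:00 = 22:00 on Oct 17.

22:00 on Oct 17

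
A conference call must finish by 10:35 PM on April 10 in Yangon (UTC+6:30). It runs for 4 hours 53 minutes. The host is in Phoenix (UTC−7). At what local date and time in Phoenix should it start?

Target end time in UTC: 10:35 PM − 6:30 = 4:05 PM on Apr 10.
Subtract 4 hours and 53 minutes → start 11:12 AM UTC on Apr 10.
Phoenix is UTC−7:00: 11:12 AM − 7:00 = 4:12 AM on Apr 10.

4:12 AM on April 10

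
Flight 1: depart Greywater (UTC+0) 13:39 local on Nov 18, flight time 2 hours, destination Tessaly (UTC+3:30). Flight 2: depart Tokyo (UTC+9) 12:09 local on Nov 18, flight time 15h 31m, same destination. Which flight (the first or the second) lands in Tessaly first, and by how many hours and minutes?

Flight 1 departs at 13:39 UTC (Nov 18).
+2 hours → arrive 15:39 UTC on Nov 18.
Flight 2 in UTC: 12:09 − 9:00 = 03:09 on Nov 18.
+15 hours and 31 minutes → arrive 18:40 UTC on Nov 18.
Flight 1 lands earlier by 3 hours 1 minute.

the first, by 3 hours 1 minute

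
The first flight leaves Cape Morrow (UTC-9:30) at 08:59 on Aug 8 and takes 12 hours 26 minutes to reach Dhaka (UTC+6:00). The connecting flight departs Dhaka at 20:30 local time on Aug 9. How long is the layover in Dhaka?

Convert departure to UTC: 08:59 + 9:30 = 18:29 UTC on Aug 8.
Add 12 hours and 26 minutes flight time → 06:55 UTC (Aug 9).
Dhaka is UTC+6:00, so local arrival = 06:55 + 6:00 = 12:55 on Aug 9.
Layover = 20:30 − 12:55 = 7 hours 35 minutes.

7 hours 35 minutes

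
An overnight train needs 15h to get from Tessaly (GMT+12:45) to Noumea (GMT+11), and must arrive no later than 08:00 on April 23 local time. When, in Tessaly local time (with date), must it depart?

18:45 on April 22

Target arrival in UTC: 08:00 − 11:00 = 21:00 on Apr 22.
Subtract 15 hours → departure 06:00 UTC on Apr 22.
Tessaly is UTC+12:45: 06:00 + 12:45 = 18:45 on Apr 22.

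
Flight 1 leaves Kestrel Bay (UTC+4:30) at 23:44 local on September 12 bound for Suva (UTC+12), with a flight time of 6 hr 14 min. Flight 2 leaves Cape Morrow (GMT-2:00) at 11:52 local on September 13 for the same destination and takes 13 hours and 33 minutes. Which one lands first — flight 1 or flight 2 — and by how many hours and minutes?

the first, by 25 hours 57 minutes

Flight 1 in UTC: 23:44 − 4:30 = 19:14 on Sep 12.
+6 hours 14 minutes → arrive 01:28 UTC on Sep 13.
Flight 2 in UTC: 11:52 + 2:00 = 13:52 on Sep 13.
+13 hours 33 minutes → arrive 03:25 UTC on Sep 14.
Flight 1 lands earlier by 25 hours 57 minutes.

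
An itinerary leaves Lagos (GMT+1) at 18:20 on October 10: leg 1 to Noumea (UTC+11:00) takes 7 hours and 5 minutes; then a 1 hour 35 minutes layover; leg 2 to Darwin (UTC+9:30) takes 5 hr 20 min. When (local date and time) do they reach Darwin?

Convert departure to UTC: 18:20 − 1:00 = 17:20 UTC on Oct 10.
Add 7 hours and 5 minutes leg 1 → 00:25 UTC (Oct 11).
Add 1 hour 35 minutes layover in Noumea → 02:00 UTC.
Add 5 hours 20 minutes leg 2 → 07:20 UTC.
Darwin is UTC+9:30, so local arrival = 07:20 + 9:30 = 16:50 on Oct 11.

16:50 on Oct 11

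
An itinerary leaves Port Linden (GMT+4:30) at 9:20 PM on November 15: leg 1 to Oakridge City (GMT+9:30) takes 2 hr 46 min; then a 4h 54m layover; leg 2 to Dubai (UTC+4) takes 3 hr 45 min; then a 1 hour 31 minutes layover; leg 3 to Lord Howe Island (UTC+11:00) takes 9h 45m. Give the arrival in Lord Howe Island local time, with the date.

Convert departure to UTC: 9:20 PM − 4:30 = 4:50 PM UTC on Nov 15.
Add 2 hours and 46 minutes leg 1 → 7:36 PM UTC.
Add 4 hours and 54 minutes layover in Oakridge City → 12:30 AM UTC (Nov 16).
Add 3 hours and 45 minutes leg 2 → 4:15 AM UTC.
Add 1 hour 31 minutes layover in Dubai → 5:46 AM UTC.
Add 9 hours 45 minutes leg 3 → 3:31 PM UTC.
Lord Howe Island is UTC+11:00, so local arrival = 3:31 PM + 11:00 = 2:31 AM on Nov 17.

2:31 AM on November 17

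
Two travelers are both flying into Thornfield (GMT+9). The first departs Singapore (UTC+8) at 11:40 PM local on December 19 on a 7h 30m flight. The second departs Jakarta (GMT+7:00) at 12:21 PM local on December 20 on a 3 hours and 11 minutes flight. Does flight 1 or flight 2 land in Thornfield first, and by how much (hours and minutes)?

the first, by 9 hours 22 minutes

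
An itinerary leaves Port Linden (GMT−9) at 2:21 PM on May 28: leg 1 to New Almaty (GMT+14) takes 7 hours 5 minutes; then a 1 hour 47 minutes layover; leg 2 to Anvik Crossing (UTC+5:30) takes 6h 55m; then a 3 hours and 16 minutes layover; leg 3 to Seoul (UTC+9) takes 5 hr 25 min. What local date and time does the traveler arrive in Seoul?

8:49 AM on May 30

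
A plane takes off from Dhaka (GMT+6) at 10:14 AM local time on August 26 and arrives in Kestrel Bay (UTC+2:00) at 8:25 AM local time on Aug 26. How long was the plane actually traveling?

2 hours 11 minutes

Departure in UTC: 10:14 AM − 6:00 = 4:14 AM on Aug 26.
Arrival in UTC: 8:25 AM − 2:00 = 6:25 AM on Aug 26.
Elapsed = 6:25 AM − 4:14 AM = 2 hours 11 minutes.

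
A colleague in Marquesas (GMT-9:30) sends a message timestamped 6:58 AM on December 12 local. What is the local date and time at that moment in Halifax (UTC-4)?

In UTC: 6:58 AM + 9:30 = 4:28 PM on Dec 12.
Halifax is UTC−4:00: 4:28 PM − 4:00 = 12:28 PM on Dec 12.

12:28 PM on December 12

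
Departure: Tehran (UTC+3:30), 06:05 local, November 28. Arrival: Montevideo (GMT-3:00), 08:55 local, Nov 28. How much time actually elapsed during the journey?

Departure in UTC: 06:05 − 3:30 = 02:35 on Nov 28.
Arrival in UTC: 08:55 + 3:00 = 11:55 on Nov 28.
Elapsed = 11:55 − 02:35 = 9 hours 20 minutes.

9 hours 20 minutes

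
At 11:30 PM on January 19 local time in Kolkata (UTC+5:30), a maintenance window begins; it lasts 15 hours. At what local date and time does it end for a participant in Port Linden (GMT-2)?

7:00 AM on January 20

Convert start to UTC: 11:30 PM − 5:30 = 6:00 PM UTC on Jan 19.
Add 15 hours duration → 9:00 AM UTC (Jan 20).
Port Linden is UTC−2:00, so local end time = 9:00 AM − 2:00 = 7:00 AM on Jan 20.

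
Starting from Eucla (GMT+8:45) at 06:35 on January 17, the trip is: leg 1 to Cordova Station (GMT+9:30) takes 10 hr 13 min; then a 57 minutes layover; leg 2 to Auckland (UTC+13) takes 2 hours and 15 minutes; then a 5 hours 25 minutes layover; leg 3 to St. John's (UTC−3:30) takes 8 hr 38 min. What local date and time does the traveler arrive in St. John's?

21:48 on January 17

Convert departure to UTC: 06:35 − 8:45 = 21:50 UTC on Jan 16.
Add 10 hours and 13 minutes leg 1 → 08:03 UTC (Jan 17).
Add 57 minutes layover in Cordova Station → 09:00 UTC.
Add 2 hours and 15 minutes leg 2 → 11:15 UTC.
Add 5 hours 25 minutes layover in Auckland → 16:40 UTC.
Add 8 hours and 38 minutes leg 3 → 01:18 UTC (Jan 18).
St. John's is UTC−3:30, so local arrival = 01:18 − 3:30 = 21:48 on Jan 17.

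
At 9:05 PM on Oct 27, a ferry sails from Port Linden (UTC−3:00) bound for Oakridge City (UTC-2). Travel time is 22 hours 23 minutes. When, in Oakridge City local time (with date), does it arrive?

Oakridge City is 1:00 ahead of Port Linden.
After 22 hours 23 minutes it is 7:28 PM (Oct 28) in Port Linden.
Shift by the zone difference: 7:28 PM + 1:00 = 8:28 PM on Oct 28 in Oakridge City.

8:28 PM on October 28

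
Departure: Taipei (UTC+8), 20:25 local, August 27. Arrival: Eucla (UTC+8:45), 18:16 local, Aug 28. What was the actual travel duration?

21 hours 6 minutes

Departure in UTC: 20:25 − 8:00 = 12:25 on Aug 27.
Arrival in UTC: 18:16 − 8:45 = 09:31 on Aug 28.
Elapsed = 09:31 − 12:25 (+1 day) = 21 hours 6 minutes.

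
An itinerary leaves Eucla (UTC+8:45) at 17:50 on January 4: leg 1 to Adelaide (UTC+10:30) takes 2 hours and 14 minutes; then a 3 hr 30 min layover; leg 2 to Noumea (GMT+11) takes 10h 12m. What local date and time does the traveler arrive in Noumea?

Convert departure to UTC: 17:50 − 8:45 = 09:05 UTC on Jan 4.
Add 2 hours and 14 minutes leg 1 → 11:19 UTC.
Add 3 hours 30 minutes layover in Adelaide → 14:49 UTC.
Add 10 hours and 12 minutes leg 2 → 01:01 UTC (Jan 5).
Noumea is UTC+11:00, so local arrival = 01:01 + 11:00 = 12:01 on Jan 5.

12:01 on January 5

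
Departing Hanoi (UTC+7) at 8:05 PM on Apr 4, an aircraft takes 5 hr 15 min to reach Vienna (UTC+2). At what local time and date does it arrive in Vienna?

8:20 PM on Apr 4

Convert departure to UTC: 8:05 PM − 7:00 = 1:05 PM UTC on Apr 4.
Add 5 hours 15 minutes travel time → 6:20 PM UTC.
Vienna is UTC+2:00, so local arrival = 6:20 PM + 2:00 = 8:20 PM on Apr 4.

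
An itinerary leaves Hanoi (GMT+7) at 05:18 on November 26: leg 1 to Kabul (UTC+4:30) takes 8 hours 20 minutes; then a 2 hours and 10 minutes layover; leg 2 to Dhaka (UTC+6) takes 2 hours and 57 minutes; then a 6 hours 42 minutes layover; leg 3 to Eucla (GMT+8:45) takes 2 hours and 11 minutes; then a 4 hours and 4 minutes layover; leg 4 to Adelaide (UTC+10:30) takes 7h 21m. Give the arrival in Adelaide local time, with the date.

18:33 on November 27

Convert departure to UTC: 05:18 − 7:00 = 22:18 UTC on Nov 25.
Add 8 hours and 20 minutes leg 1 → 06:38 UTC (Nov 26).
Add 2 hours and 10 minutes layover in Kabul → 08:48 UTC.
Add 2 hours 57 minutes leg 2 → 11:45 UTC.
Add 6 hours and 42 minutes layover in Dhaka → 18:27 UTC.
Add 2 hours and 11 minutes leg 3 → 20:38 UTC.
Add 4 hours and 4 minutes layover in Eucla → 00:42 UTC (Nov 27).
Add 7 hours and 21 minutes leg 4 → 08:03 UTC.
Adelaide is UTC+10:30, so local arrival = 08:03 + 10:30 = 18:33 on Nov 27.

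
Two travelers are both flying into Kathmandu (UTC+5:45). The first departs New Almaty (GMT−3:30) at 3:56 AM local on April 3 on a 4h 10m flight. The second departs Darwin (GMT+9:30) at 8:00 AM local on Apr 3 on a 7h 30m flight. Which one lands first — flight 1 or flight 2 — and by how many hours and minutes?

Flight 1 in UTC: 3:56 AM + 3:30 = 7:26 AM on Apr 3.
+4 hours 10 minutes → arrive 11:36 AM UTC on Apr 3.
Flight 2 in UTC: 8:00 AM − 9:30 = 10:30 PM on Apr 2.
+7 hours 30 minutes → arrive 6:00 AM UTC on Apr 3.
Flight 2 lands earlier by 5 hours 36 minutes.

the second, by 5 hours 36 minutes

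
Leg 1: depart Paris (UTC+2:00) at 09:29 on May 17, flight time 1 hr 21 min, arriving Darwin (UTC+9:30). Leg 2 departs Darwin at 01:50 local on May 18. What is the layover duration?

7 hours 30 minutes

Convert departure to UTC: 09:29 − 2:00 = 07:29 UTC on May 17.
Add 1 hour 21 minutes flight time → 08:50 UTC.
Darwin is UTC+9:30, so local arrival = 08:50 + 9:30 = 18:20 on May 17.
Layover = 01:50 − 18:20 (+1 day) = 7 hours 30 minutes.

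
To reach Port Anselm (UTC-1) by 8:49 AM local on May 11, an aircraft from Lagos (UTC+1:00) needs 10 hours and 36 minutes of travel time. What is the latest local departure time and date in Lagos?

Target arrival in UTC: 8:49 AM + 1:00 = 9:49 AM on May 11.
Subtract 10 hours and 36 minutes → departure 11:13 PM UTC on May 10.
Lagos is UTC+1:00: 11:13 PM + 1:00 = 12:13 AM on May 11.

12:13 AM on May 11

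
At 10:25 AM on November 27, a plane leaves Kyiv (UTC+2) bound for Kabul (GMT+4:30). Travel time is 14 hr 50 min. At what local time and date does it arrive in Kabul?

3:45 AM on November 28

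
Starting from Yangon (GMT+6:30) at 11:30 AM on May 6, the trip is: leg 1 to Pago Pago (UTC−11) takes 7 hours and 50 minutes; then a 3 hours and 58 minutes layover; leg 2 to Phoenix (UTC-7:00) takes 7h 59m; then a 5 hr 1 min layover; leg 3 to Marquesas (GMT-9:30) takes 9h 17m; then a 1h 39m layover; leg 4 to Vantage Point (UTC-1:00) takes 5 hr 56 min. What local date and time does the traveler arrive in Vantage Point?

Convert departure to UTC: 11:30 AM − 6:30 = 5:00 AM UTC on May 6.
Add 7 hours and 50 minutes leg 1 → 12:50 PM UTC.
Add 3 hours and 58 minutes layover in Pago Pago → 4:48 PM UTC.
Add 7 hours 59 minutes leg 2 → 12:47 AM UTC (May 7).
Add 5 hours and 1 minute layover in Phoenix → 5:48 AM UTC.
Add 9 hours and 17 minutes leg 3 → 3:05 PM UTC.
Add 1 hour 39 minutes layover in Marquesas → 4:44 PM UTC.
Add 5 hours and 56 minutes leg 4 → 10:40 PM UTC.
Vantage Point is UTC−1:00, so local arrival = 10:40 PM − 1:00 = 9:40 PM on May 7.

9:40 PM on May 7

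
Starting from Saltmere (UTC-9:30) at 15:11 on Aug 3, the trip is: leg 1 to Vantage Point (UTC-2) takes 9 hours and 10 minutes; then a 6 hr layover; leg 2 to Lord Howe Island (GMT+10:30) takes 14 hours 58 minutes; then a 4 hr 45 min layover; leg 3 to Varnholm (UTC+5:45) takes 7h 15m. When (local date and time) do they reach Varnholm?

Convert departure to UTC: 15:11 + 9:30 = 00:41 UTC on Aug 4.
Add 9 hours and 10 minutes leg 1 → 09:51 UTC.
Add 6 hours layover in Vantage Point → 15:51 UTC.
Add 14 hours and 58 minutes leg 2 → 06:49 UTC (Aug 5).
Add 4 hours and 45 minutes layover in Lord Howe Island → 11:34 UTC.
Add 7 hours 15 minutes leg 3 → 18:49 UTC.
Varnholm is UTC+5:45, so local arrival = 18:49 + 5:45 = 00:34 on Aug 6.

00:34 on Aug 6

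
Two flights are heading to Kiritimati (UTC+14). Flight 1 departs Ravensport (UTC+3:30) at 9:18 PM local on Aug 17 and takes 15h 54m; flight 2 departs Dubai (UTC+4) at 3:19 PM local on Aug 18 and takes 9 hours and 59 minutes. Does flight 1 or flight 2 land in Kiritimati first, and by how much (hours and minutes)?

Flight 1 in UTC: 9:18 PM − 3:30 = 5:48 PM on Aug 17.
+15 hours 54 minutes → arrive 9:42 AM UTC on Aug 18.
Flight 2 in UTC: 3:19 PM − 4:00 = 11:19 AM on Aug 18.
+9 hours and 59 minutes → arrive 9:18 PM UTC on Aug 18.
Flight 1 lands earlier by 11 hours 36 minutes.

the first, by 11 hours 36 minutes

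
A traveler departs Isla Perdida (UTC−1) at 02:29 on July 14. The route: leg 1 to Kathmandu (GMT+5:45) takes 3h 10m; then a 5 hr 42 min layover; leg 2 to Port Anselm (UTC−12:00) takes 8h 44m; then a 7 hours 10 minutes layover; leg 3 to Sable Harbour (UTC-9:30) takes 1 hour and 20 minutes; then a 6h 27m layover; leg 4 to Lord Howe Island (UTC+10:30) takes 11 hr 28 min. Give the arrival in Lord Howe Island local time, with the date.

10:00 on July 16

Convert departure to UTC: 02:29 + 1:00 = 03:29 UTC on Jul 14.
Add 3 hours and 10 minutes leg 1 → 06:39 UTC.
Add 5 hours 42 minutes layover in Kathmandu → 12:21 UTC.
Add 8 hours and 44 minutes leg 2 → 21:05 UTC.
Add 7 hours and 10 minutes layover in Port Anselm → 04:15 UTC (Jul 15).
Add 1 hour and 20 minutes leg 3 → 05:35 UTC.
Add 6 hours and 27 minutes layover in Sable Harbour → 12:02 UTC.
Add 11 hours and 28 minutes leg 4 → 23:30 UTC.
Lord Howe Island is UTC+10:30, so local arrival = 23:30 + 10:30 = 10:00 on Jul 16.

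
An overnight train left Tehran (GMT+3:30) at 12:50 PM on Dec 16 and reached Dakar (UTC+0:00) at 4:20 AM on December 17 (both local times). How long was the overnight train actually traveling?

Departure in UTC: 12:50 PM − 3:30 = 9:20 AM on Dec 16.
Arrival is already UTC: 4:20 AM on Dec 17.
Elapsed = 4:20 AM − 9:20 AM (+1 day) = 19 hours.

19 hours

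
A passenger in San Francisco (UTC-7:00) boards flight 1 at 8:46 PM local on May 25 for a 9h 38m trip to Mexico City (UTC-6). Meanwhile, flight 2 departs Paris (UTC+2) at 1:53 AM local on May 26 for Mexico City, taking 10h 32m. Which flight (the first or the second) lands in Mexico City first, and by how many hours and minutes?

Flight 1 in UTC: 8:46 PM + 7:00 = 3:46 AM on May 26.
+9 hours and 38 minutes → arrive 1:24 PM UTC on May 26.
Flight 2 in UTC: 1:53 AM − 2:00 = 11:53 PM on May 25.
+10 hours 32 minutes → arrive 10:25 AM UTC on May 26.
Flight 2 lands earlier by 2 hours 59 minutes.

the second, by 2 hours 59 minutes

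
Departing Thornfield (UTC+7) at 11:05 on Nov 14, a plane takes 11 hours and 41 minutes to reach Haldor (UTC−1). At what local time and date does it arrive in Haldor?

Convert departure to UTC: 11:05 − 7:00 = 04:05 UTC on Nov 14.
Add 11 hours 41 minutes travel time → 15:46 UTC.
Haldor is UTC−1:00, so local arrival = 15:46 − 1:00 = 14:46 on Nov 14.

14:46 on November 14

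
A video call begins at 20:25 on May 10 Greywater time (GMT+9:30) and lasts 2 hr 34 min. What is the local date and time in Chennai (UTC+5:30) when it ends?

18:59 on May 10

Chennai is 4:00 behind Greywater.
After 2 hours and 34 minutes it is 22:59 in Greywater.
Shift by the zone difference: 22:59 − 4:00 = 18:59 on May 10 in Chennai.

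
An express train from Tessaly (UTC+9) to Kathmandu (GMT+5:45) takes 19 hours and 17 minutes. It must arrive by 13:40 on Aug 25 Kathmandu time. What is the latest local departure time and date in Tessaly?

Target arrival in UTC: 13:40 − 5:45 = 07:55 on Aug 25.
Subtract 19 hours and 17 minutes → departure 12:38 UTC on Aug 24.
Tessaly is UTC+9:00: 12:38 + 9:00 = 21:38 on Aug 24.

21:38 on Aug 24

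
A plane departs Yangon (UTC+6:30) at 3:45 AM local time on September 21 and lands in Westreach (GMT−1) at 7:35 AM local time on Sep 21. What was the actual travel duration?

Departure in UTC: 3:45 AM − 6:30 = 9:15 PM on Sep 20.
Arrival in UTC: 7:35 AM + 1:00 = 8:35 AM on Sep 21.
Elapsed = 8:35 AM − 9:15 PM (+1 day) = 11 hours 20 minutes.

11 hours 20 minutes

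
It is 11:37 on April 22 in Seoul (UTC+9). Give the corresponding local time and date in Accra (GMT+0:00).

02:37 on April 22

In UTC: 11:37 − 9:00 = 02:37 on Apr 22.
Accra is UTC+0, so it is 02:37 on Apr 22.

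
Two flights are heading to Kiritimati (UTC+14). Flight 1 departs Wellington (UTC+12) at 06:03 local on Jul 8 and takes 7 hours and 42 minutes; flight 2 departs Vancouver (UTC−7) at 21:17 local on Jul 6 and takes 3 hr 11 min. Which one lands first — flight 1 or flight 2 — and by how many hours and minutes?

the second, by 18 hours 17 minutes

Flight 1 in UTC: 06:03 − 12:00 = 18:03 on Jul 7.
+7 hours 42 minutes → arrive 01:45 UTC on Jul 8.
Flight 2 in UTC: 21:17 + 7:00 = 04:17 on Jul 7.
+3 hours and 11 minutes → arrive 07:28 UTC on Jul 7.
Flight 2 lands earlier by 18 hours 17 minutes.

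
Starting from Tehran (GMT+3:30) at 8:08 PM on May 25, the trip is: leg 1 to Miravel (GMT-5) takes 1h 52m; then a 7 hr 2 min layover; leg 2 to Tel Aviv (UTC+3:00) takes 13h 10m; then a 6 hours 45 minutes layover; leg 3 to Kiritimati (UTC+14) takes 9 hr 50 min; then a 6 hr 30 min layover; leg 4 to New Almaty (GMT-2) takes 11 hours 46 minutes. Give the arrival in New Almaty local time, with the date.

Convert departure to UTC: 8:08 PM − 3:30 = 4:38 PM UTC on May 25.
Add 1 hour 52 minutes leg 1 → 6:30 PM UTC.
Add 7 hours and 2 minutes layover in Miravel → 1:32 AM UTC (May 26).
Add 13 hours and 10 minutes leg 2 → 2:42 PM UTC.
Add 6 hours 45 minutes layover in Tel Aviv → 9:27 PM UTC.
Add 9 hours 50 minutes leg 3 → 7:17 AM UTC (May 27).
Add 6 hours and 30 minutes layover in Kiritimati → 1:47 PM UTC.
Add 11 hours and 46 minutes leg 4 → 1:33 AM UTC (May 28).
New Almaty is UTC−2:00, so local arrival = 1:33 AM − 2:00 = 11:33 PM on May 27.

11:33 PM on May 27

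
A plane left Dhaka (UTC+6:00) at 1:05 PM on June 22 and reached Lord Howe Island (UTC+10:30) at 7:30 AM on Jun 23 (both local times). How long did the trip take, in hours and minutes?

Lord Howe Island is 4:30 ahead of Dhaka.
Clock-face elapsed time (ignoring zones) is 18 hours 25 minutes.
Actual elapsed = 18 hours 25 minutes − 4:30 = 13 hours 55 minutes.

13 hours 55 minutes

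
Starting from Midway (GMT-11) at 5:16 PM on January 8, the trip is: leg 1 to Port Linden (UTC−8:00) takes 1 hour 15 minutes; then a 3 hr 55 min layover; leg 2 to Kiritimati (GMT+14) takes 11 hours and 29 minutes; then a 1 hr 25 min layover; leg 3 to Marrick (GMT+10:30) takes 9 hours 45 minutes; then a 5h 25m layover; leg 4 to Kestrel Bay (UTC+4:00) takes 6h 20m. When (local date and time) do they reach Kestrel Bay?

11:50 PM on January 10

Convert departure to UTC: 5:16 PM + 11:00 = 4:16 AM UTC on Jan 9.
Add 1 hour and 15 minutes leg 1 → 5:31 AM UTC.
Add 3 hours 55 minutes layover in Port Linden → 9:26 AM UTC.
Add 11 hours and 29 minutes leg 2 → 8:55 PM UTC.
Add 1 hour and 25 minutes layover in Kiritimati → 10:20 PM UTC.
Add 9 hours and 45 minutes leg 3 → 8:05 AM UTC (Jan 10).
Add 5 hours 25 minutes layover in Marrick → 1:30 PM UTC.
Add 6 hours and 20 minutes leg 4 → 7:50 PM UTC.
Kestrel Bay is UTC+4:00, so local arrival = 7:50 PM + 4:00 = 11:50 PM on Jan 10.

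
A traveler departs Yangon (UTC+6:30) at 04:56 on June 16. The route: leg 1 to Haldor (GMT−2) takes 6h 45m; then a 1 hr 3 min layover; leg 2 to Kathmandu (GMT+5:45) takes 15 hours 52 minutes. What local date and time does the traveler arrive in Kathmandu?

03:51 on June 17

Convert departure to UTC: 04:56 − 6:30 = 22:26 UTC on Jun 15.
Add 6 hours and 45 minutes leg 1 → 05:11 UTC (Jun 16).
Add 1 hour and 3 minutes layover in Haldor → 06:14 UTC.
Add 15 hours and 52 minutes leg 2 → 22:06 UTC.
Kathmandu is UTC+5:45, so local arrival = 22:06 + 5:45 = 03:51 on Jun 17.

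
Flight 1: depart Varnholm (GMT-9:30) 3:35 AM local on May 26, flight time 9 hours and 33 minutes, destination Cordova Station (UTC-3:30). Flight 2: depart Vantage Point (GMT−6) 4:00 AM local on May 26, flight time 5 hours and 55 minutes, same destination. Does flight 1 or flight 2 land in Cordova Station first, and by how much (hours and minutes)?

the second, by 6 hours 43 minutes

Flight 1 in UTC: 3:35 AM + 9:30 = 1:05 PM on May 26.
+9 hours and 33 minutes → arrive 10:38 PM UTC on May 26.
Flight 2 in UTC: 4:00 AM + 6:00 = 10:00 AM on May 26.
+5 hours and 55 minutes → arrive 3:55 PM UTC on May 26.
Flight 2 lands earlier by 6 hours 43 minutes.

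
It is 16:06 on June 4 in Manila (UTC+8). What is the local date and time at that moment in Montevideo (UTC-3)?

05:06 on June 4

Montevideo is 11:00 behind Manila.
Shift by the zone difference: 16:06 − 11:00 = 05:06 on Jun 4 in Montevideo.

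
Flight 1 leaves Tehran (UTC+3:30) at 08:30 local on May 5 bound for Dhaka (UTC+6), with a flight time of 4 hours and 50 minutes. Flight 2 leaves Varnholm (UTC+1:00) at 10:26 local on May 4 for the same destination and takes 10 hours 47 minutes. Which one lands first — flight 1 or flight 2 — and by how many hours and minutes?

Flight 1 in UTC: 08:30 − 3:30 = 05:00 on May 5.
+4 hours and 50 minutes → arrive 09:50 UTC on May 5.
Flight 2 in UTC: 10:26 − 1:00 = 09:26 on May 4.
+10 hours 47 minutes → arrive 20:13 UTC on May 4.
Flight 2 lands earlier by 13 hours 37 minutes.

the second, by 13 hours 37 minutes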